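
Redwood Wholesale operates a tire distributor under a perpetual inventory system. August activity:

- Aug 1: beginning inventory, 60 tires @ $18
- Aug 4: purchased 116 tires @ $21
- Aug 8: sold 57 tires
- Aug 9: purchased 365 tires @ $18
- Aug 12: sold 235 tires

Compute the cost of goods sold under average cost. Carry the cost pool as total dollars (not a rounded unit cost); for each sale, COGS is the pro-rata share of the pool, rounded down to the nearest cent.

After Aug 1: 60 on hand, pool $1,080.00 (≈ $18.0000 each)
After Aug 4: 176 on hand, pool $3,516.00 (≈ $19.9773 each)
Aug 8, sell 57: 57/176 × $3,516.00 → $1,138.70
After Aug 9: 484 on hand, pool $8,947.30 (≈ $18.4862 each)
Aug 12, sell 235: 235/484 × $8,947.30 → $4,344.24
Total COGS = $1,138.70 + $4,344.24 = $5,482.94
Ending inventory (cost pool remaining) = $4,603.06

COGS = $5,482.94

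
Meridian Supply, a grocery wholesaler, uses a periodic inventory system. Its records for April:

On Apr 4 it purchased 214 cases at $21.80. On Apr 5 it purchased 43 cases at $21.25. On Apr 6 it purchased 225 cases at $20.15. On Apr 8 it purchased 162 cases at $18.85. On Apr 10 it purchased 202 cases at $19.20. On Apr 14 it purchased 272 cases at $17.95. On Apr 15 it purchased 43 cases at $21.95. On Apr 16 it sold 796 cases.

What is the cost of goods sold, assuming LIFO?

Apr 16, 796 sold [LIFO — newest first]: 43 @ $21.95 + 272 @ $17.95 + 202 @ $19.20 + 162 @ $18.85 + 117 @ $20.15 = $15,115.90
Ending inventory: 214 @ $21.80 + 43 @ $21.25 + 108 @ $20.15 = $7,755.15

COGS = $15,115.90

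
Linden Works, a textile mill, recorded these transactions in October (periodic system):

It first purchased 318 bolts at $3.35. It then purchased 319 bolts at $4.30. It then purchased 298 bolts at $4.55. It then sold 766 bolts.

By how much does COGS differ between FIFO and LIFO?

FIFO COGS: 318 @ $3.35 + 319 @ $4.30 + 129 @ $4.55 = $3,023.95
LIFO COGS: 298 @ $4.55 + 319 @ $4.30 + 149 @ $3.35 = $3,226.75
Difference = |$3,023.95 − $3,226.75| = $202.80

$202.80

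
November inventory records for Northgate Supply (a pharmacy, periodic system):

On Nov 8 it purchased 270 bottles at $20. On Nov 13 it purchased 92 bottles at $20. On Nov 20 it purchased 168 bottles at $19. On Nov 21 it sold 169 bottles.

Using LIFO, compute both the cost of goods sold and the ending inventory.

COGS = $3,212; ending inventory = $7,220

Nov 21, 169 sold [LIFO — newest first]: 168 @ $19 + 1 @ $20 = $3,212
Ending inventory: 270 @ $20 + 91 @ $20 = $7,220
Check: goods available $10,432 = COGS $3,212 + ending $7,220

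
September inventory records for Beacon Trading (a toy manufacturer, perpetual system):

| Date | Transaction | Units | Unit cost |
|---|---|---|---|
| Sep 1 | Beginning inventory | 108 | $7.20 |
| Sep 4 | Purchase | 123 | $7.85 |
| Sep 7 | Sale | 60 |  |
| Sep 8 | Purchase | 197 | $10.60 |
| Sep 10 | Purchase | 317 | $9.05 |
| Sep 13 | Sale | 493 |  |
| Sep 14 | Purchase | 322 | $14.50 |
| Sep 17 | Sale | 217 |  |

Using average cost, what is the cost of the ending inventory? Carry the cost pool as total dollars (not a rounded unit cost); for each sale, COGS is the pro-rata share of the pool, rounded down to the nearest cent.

After Sep 1: 108 on hand, pool $777.60 (≈ $7.2000 each)
After Sep 4: 231 on hand, pool $1,743.15 (≈ $7.5461 each)
Sep 7, sell 60: 60/231 × $1,743.15 → $452.76
After Sep 8: 368 on hand, pool $3,378.59 (≈ $9.1810 each)
After Sep 10: 685 on hand, pool $6,247.44 (≈ $9.1204 each)
Sep 13, sell 493: 493/685 × $6,247.44 → $4,496.33
After Sep 14: 514 on hand, pool $6,420.11 (≈ $12.4905 each)
Sep 17, sell 217: 217/514 × $6,420.11 → $2,710.43
Total COGS = $452.76 + $4,496.33 + $2,710.43 = $7,659.52
Ending inventory (cost pool remaining) = $3,709.68
Check: goods available $11,369.20 = COGS $7,659.52 + ending $3,709.68

Ending inventory = $3,709.68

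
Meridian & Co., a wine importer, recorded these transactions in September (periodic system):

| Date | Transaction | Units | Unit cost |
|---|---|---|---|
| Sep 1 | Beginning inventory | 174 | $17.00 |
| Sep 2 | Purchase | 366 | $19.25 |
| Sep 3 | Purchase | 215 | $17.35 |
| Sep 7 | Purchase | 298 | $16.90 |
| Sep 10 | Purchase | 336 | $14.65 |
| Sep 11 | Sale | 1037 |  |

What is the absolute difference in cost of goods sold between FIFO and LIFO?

$1,191.70

FIFO COGS: 174 @ $17.00 + 366 @ $19.25 + 215 @ $17.35 + 282 @ $16.90 = $18,499.55
LIFO COGS: 336 @ $14.65 + 298 @ $16.90 + 215 @ $17.35 + 188 @ $19.25 = $17,307.85
Difference = |$18,499.55 − $17,307.85| = $1,191.70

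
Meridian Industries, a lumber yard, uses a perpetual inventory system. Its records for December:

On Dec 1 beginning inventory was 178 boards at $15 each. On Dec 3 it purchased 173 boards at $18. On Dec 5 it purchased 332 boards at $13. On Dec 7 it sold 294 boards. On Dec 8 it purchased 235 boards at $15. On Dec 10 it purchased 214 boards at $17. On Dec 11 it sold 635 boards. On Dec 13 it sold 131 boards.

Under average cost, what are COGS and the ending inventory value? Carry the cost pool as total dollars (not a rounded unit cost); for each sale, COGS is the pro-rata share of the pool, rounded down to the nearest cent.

After Dec 1: 178 on hand, pool $2,670.00 (≈ $15.0000 each)
After Dec 3: 351 on hand, pool $5,784.00 (≈ $16.4786 each)
After Dec 5: 683 on hand, pool $10,100.00 (≈ $14.7877 each)
Dec 7, sell 294: 294/683 × $10,100.00 → $4,347.58
After Dec 8: 624 on hand, pool $9,277.42 (≈ $14.8677 each)
After Dec 10: 838 on hand, pool $12,915.42 (≈ $15.4122 each)
Dec 11, sell 635: 635/838 × $12,915.42 → $9,786.74
Dec 13, sell 131: 131/203 × $3,128.68 → $2,019.00
Total COGS = $4,347.58 + $9,786.74 + $2,019.00 = $16,153.32
Ending inventory (cost pool remaining) = $1,109.68
Check: goods available $17,263.00 = COGS $16,153.32 + ending $1,109.68

COGS = $16,153.32; ending inventory = $1,109.68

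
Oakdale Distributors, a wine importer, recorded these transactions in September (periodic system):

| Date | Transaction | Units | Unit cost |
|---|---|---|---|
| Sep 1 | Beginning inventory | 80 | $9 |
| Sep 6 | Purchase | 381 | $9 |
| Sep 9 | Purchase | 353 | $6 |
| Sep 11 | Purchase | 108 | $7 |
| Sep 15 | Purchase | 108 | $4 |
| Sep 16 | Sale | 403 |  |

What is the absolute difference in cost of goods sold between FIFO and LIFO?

$1,317

FIFO COGS: 80 @ $9 + 323 @ $9 = $3,627
LIFO COGS: 108 @ $4 + 108 @ $7 + 187 @ $6 = $2,310
Difference = |$3,627 − $2,310| = $1,317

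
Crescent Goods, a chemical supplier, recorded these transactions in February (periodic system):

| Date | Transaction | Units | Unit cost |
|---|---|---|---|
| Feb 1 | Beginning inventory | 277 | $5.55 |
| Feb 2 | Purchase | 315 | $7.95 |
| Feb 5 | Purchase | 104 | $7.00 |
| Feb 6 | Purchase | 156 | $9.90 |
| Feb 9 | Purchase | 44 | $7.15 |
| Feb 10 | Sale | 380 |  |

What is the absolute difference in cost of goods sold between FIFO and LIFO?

FIFO COGS: 277 @ $5.55 + 103 @ $7.95 = $2,356.20
LIFO COGS: 44 @ $7.15 + 156 @ $9.90 + 104 @ $7.00 + 76 @ $7.95 = $3,191.20
Difference = |$2,356.20 − $3,191.20| = $835.00

$835.00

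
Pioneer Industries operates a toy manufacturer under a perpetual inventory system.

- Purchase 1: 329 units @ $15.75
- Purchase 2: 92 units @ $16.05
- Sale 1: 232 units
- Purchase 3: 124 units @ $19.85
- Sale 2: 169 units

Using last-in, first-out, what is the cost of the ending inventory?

Sale 1 (232) [LIFO — newest first]: 92 @ $16.05 + 140 @ $15.75 = $3,681.60
Sale 2 (169) [LIFO — newest first]: 124 @ $19.85 + 45 @ $15.75 = $3,170.15
Total COGS = $3,681.60 + $3,170.15 = $6,851.75
Ending inventory: 144 @ $15.75 = $2,268.00

Ending inventory = $2,268.00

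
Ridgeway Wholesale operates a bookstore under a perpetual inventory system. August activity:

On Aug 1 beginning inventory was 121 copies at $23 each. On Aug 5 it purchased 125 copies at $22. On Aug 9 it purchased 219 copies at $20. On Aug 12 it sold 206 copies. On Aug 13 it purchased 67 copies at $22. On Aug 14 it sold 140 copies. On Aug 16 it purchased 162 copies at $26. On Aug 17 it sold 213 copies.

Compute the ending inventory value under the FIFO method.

Ending inventory = $3,510

Aug 12, 206 sold [FIFO — oldest first]: 121 @ $23 + 85 @ $22 = $4,653
Aug 14, 140 sold [FIFO — oldest first]: 40 @ $22 + 100 @ $20 = $2,880
Aug 17, 213 sold [FIFO — oldest first]: 119 @ $20 + 67 @ $22 + 27 @ $26 = $4,556
Total COGS = $4,653 + $2,880 + $4,556 = $12,089
Ending inventory: 135 @ $26 = $3,510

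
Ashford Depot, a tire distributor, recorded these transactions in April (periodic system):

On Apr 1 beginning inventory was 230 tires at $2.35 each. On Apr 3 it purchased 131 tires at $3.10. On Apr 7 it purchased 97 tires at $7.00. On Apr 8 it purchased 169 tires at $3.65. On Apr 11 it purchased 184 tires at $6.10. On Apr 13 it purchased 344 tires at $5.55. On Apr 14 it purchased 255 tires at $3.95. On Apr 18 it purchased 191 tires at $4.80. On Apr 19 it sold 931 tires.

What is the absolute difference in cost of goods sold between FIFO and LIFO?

$662.50

FIFO COGS: 230 @ $2.35 + 131 @ $3.10 + 97 @ $7.00 + 169 @ $3.65 + 184 @ $6.10 + 120 @ $5.55 = $4,030.85
LIFO COGS: 191 @ $4.80 + 255 @ $3.95 + 344 @ $5.55 + 141 @ $6.10 = $4,693.35
Difference = |$4,030.85 − $4,693.35| = $662.50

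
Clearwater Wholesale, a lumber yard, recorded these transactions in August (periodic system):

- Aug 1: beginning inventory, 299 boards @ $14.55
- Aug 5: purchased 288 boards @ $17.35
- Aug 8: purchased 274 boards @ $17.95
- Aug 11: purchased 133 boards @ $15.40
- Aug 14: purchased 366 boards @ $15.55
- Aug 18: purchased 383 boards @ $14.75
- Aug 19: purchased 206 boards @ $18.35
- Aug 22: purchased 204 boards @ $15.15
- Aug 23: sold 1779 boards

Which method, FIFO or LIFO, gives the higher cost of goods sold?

LIFO

FIFO COGS: 299 @ $14.55 + 288 @ $17.35 + 274 @ $17.95 + 133 @ $15.40 + 366 @ $15.55 + 383 @ $14.75 + 36 @ $18.35 = $28,314.90
LIFO COGS: 204 @ $15.15 + 206 @ $18.35 + 383 @ $14.75 + 366 @ $15.55 + 133 @ $15.40 + 274 @ $17.95 + 213 @ $17.35 = $28,873.30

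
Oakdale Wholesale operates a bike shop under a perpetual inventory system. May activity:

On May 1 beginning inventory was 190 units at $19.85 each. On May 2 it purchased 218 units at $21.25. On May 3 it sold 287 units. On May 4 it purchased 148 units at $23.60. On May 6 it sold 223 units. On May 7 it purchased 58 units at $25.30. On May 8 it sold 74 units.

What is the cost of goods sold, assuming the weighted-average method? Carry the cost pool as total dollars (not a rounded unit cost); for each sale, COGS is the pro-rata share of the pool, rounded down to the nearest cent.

After May 1: 190 on hand, pool $3,771.50 (≈ $19.8500 each)
After May 2: 408 on hand, pool $8,404.00 (≈ $20.5980 each)
May 3, sell 287: 287/408 × $8,404.00 → $5,911.63
After May 4: 269 on hand, pool $5,985.17 (≈ $22.2497 each)
May 6, sell 223: 223/269 × $5,985.17 → $4,961.68
After May 7: 104 on hand, pool $2,490.89 (≈ $23.9509 each)
May 8, sell 74: 74/104 × $2,490.89 → $1,772.36
Total COGS = $5,911.63 + $4,961.68 + $1,772.36 = $12,645.67
Ending inventory (cost pool remaining) = $718.53

COGS = $12,645.67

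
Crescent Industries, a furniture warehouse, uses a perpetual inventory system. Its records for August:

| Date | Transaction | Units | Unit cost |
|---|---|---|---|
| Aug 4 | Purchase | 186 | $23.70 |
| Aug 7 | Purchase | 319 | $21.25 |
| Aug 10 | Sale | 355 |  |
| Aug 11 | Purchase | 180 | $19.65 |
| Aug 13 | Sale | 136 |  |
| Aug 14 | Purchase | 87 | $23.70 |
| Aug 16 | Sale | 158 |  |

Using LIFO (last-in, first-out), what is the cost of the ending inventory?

Ending inventory = $2,915.10

Aug 10, 355 sold [LIFO — newest first]: 319 @ $21.25 + 36 @ $23.70 = $7,631.95
Aug 13, 136 sold [LIFO — newest first]: 136 @ $19.65 = $2,672.40
Aug 16, 158 sold [LIFO — newest first]: 87 @ $23.70 + 44 @ $19.65 + 27 @ $23.70 = $3,566.40
Total COGS = $7,631.95 + $2,672.40 + $3,566.40 = $13,870.75
Ending inventory: 123 @ $23.70 = $2,915.10
Check: goods available $16,785.85 = COGS $13,870.75 + ending $2,915.10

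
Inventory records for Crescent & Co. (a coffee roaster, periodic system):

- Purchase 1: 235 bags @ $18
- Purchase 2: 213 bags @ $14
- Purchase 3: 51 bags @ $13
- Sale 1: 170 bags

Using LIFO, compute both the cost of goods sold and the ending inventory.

Sale 1 (170) [LIFO — newest first]: 51 @ $13 + 119 @ $14 = $2,329
Ending inventory: 235 @ $18 + 94 @ $14 = $5,546
Check: goods available $7,875 = COGS $2,329 + ending $5,546

COGS = $2,329; ending inventory = $5,546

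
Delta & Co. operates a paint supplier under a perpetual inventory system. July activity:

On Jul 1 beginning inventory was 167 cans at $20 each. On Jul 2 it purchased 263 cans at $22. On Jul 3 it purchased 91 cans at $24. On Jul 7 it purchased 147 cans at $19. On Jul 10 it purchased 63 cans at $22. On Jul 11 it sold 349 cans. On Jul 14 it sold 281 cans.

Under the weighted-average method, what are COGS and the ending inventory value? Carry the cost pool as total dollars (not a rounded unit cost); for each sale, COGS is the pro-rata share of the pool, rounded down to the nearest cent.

COGS = $13,348.93; ending inventory = $2,140.07

After Jul 1: 167 on hand, pool $3,340.00 (≈ $20.0000 each)
After Jul 2: 430 on hand, pool $9,126.00 (≈ $21.2233 each)
After Jul 3: 521 on hand, pool $11,310.00 (≈ $21.7083 each)
After Jul 7: 668 on hand, pool $14,103.00 (≈ $21.1123 each)
After Jul 10: 731 on hand, pool $15,489.00 (≈ $21.1888 each)
Jul 11, sell 349: 349/731 × $15,489.00 → $7,394.88
Jul 14, sell 281: 281/382 × $8,094.12 → $5,954.05
Total COGS = $7,394.88 + $5,954.05 = $13,348.93
Ending inventory (cost pool remaining) = $2,140.07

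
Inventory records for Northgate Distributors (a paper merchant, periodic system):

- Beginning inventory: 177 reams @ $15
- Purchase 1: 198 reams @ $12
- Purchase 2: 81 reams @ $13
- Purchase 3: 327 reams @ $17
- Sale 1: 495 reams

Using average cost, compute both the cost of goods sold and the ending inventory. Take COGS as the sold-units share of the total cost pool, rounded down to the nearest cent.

COGS = $7,360.51; ending inventory = $4,282.49

Sale 1, sell 495: 495/783 × $11,643.00 → $7,360.51
Ending inventory (cost pool remaining) = $4,282.49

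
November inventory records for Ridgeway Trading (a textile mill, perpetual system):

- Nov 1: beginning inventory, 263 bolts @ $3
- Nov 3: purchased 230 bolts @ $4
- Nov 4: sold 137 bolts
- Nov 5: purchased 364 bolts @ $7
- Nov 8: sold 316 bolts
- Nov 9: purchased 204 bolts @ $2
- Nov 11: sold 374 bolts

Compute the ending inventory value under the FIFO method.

Nov 4, 137 sold [FIFO — oldest first]: 137 @ $3 = $411
Nov 8, 316 sold [FIFO — oldest first]: 126 @ $3 + 190 @ $4 = $1,138
Nov 11, 374 sold [FIFO — oldest first]: 40 @ $4 + 334 @ $7 = $2,498
Total COGS = $411 + $1,138 + $2,498 = $4,047
Ending inventory: 30 @ $7 + 204 @ $2 = $618

Ending inventory = $618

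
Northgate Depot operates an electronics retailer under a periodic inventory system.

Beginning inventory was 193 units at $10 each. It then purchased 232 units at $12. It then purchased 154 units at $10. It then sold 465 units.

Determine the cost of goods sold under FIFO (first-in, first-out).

Sale 1 (465) [FIFO — oldest first]: 193 @ $10 + 232 @ $12 + 40 @ $10 = $5,114
Ending inventory: 114 @ $10 = $1,140

COGS = $5,114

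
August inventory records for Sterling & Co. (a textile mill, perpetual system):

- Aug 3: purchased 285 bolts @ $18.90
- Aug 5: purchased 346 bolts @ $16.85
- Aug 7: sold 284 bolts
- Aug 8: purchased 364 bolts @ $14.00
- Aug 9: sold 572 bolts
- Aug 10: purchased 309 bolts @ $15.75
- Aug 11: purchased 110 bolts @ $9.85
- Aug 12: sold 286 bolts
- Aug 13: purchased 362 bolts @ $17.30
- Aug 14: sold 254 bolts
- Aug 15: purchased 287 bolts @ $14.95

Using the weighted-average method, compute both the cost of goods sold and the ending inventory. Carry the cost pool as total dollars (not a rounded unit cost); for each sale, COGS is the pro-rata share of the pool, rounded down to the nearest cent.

COGS = $22,389.98; ending inventory = $10,426.12

After Aug 3: 285 on hand, pool $5,386.50 (≈ $18.9000 each)
After Aug 5: 631 on hand, pool $11,216.60 (≈ $17.7759 each)
Aug 7, sell 284: 284/631 × $11,216.60 → $5,048.35
After Aug 8: 711 on hand, pool $11,264.25 (≈ $15.8428 each)
Aug 9, sell 572: 572/711 × $11,264.25 → $9,062.09
After Aug 10: 448 on hand, pool $7,068.91 (≈ $15.7788 each)
After Aug 11: 558 on hand, pool $8,152.41 (≈ $14.6101 each)
Aug 12, sell 286: 286/558 × $8,152.41 → $4,178.47
After Aug 13: 634 on hand, pool $10,236.54 (≈ $16.1460 each)
Aug 14, sell 254: 254/634 × $10,236.54 → $4,101.07
After Aug 15: 667 on hand, pool $10,426.12 (≈ $15.6314 each)
Total COGS = $5,048.35 + $9,062.09 + $4,178.47 + $4,101.07 = $22,389.98
Ending inventory (cost pool remaining) = $10,426.12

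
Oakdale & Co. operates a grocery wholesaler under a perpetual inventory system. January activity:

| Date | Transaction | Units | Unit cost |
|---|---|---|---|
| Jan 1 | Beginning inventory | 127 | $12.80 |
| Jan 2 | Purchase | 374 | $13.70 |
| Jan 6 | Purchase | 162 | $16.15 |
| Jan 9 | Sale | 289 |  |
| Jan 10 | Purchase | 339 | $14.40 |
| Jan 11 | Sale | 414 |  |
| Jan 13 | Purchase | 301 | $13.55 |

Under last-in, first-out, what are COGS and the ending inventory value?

Jan 9, 289 sold [LIFO — newest first]: 162 @ $16.15 + 127 @ $13.70 = $4,356.20
Jan 11, 414 sold [LIFO — newest first]: 339 @ $14.40 + 75 @ $13.70 = $5,909.10
Total COGS = $4,356.20 + $5,909.10 = $10,265.30
Ending inventory: 127 @ $12.80 + 172 @ $13.70 + 301 @ $13.55 = $8,060.55
Check: goods available $18,325.85 = COGS $10,265.30 + ending $8,060.55

COGS = $10,265.30; ending inventory = $8,060.55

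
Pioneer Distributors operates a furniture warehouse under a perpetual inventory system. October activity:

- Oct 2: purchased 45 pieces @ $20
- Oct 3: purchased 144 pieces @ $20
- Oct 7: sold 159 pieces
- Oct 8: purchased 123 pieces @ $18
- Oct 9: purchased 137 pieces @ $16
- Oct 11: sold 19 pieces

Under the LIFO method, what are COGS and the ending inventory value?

Oct 7, 159 sold [LIFO — newest first]: 144 @ $20 + 15 @ $20 = $3,180
Oct 11, 19 sold [LIFO — newest first]: 19 @ $16 = $304
Total COGS = $3,180 + $304 = $3,484
Ending inventory: 30 @ $20 + 123 @ $18 + 118 @ $16 = $4,702
Check: goods available $8,186 = COGS $3,484 + ending $4,702

COGS = $3,484; ending inventory = $4,702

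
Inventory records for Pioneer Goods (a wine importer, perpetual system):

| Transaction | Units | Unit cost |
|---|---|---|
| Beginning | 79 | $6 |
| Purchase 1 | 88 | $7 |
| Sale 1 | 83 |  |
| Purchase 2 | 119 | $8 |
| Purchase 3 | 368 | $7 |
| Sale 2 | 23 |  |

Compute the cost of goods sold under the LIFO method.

COGS = $742

Sale 1 (83) [LIFO — newest first]: 83 @ $7 = $581
Sale 2 (23) [LIFO — newest first]: 23 @ $7 = $161
Total COGS = $581 + $161 = $742
Ending inventory: 79 @ $6 + 5 @ $7 + 119 @ $8 + 345 @ $7 = $3,876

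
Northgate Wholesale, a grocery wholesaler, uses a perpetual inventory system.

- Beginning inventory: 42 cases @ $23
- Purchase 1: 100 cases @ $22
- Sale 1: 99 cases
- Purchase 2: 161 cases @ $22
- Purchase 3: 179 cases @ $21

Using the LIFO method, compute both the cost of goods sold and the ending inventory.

COGS = $2,178; ending inventory = $8,289

Sale 1 (99) [LIFO — newest first]: 99 @ $22 = $2,178
Ending inventory: 42 @ $23 + 1 @ $22 + 161 @ $22 + 179 @ $21 = $8,289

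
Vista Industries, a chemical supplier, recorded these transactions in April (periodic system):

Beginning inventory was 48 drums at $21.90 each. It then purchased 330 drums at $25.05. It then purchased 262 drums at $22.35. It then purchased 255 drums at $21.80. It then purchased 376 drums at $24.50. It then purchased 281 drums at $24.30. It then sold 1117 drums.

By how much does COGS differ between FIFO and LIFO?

$9.65

FIFO COGS: 48 @ $21.90 + 330 @ $25.05 + 262 @ $22.35 + 255 @ $21.80 + 222 @ $24.50 = $26,171.40
LIFO COGS: 281 @ $24.30 + 376 @ $24.50 + 255 @ $21.80 + 205 @ $22.35 = $26,181.05
Difference = |$26,171.40 − $26,181.05| = $9.65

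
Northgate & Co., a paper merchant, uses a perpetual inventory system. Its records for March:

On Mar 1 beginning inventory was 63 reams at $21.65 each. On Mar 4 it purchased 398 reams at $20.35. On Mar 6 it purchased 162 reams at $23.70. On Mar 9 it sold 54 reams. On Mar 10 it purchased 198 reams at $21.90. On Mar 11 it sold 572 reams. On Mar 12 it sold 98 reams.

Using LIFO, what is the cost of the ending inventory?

Ending inventory = $2,055.85

Mar 9, 54 sold [LIFO — newest first]: 54 @ $23.70 = $1,279.80
Mar 11, 572 sold [LIFO — newest first]: 198 @ $21.90 + 108 @ $23.70 + 266 @ $20.35 = $12,308.90
Mar 12, 98 sold [LIFO — newest first]: 98 @ $20.35 = $1,994.30
Total COGS = $1,279.80 + $12,308.90 + $1,994.30 = $15,583.00
Ending inventory: 63 @ $21.65 + 34 @ $20.35 = $2,055.85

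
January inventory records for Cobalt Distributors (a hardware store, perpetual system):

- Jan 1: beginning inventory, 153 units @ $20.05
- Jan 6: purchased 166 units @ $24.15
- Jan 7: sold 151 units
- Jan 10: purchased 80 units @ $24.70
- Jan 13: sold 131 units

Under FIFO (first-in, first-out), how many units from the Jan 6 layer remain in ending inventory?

Jan 7, 151 sold [FIFO — oldest first]: 151 @ $20.05 = $3,027.55
Jan 13, 131 sold [FIFO — oldest first]: 2 @ $20.05 + 129 @ $24.15 = $3,155.45
Total COGS = $3,027.55 + $3,155.45 = $6,183.00
Ending inventory: 37 @ $24.15 + 80 @ $24.70 = $2,869.55

37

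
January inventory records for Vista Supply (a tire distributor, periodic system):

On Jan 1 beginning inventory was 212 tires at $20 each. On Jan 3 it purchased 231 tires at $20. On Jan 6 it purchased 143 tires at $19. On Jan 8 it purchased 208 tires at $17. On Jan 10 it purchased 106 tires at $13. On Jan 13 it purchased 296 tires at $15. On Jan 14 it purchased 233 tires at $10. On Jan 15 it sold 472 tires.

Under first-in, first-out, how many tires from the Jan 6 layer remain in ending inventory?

Jan 15, 472 sold [FIFO — oldest first]: 212 @ $20 + 231 @ $20 + 29 @ $19 = $9,411
Ending inventory: 114 @ $19 + 208 @ $17 + 106 @ $13 + 296 @ $15 + 233 @ $10 = $13,850
Check: goods available $23,261 = COGS $9,411 + ending $13,850

114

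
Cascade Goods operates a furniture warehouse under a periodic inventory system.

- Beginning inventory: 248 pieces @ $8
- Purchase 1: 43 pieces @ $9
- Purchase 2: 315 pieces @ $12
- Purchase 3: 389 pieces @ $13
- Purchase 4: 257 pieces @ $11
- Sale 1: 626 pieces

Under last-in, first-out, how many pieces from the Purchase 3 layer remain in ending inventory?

20

Sale 1 (626) [LIFO — newest first]: 257 @ $11 + 369 @ $13 = $7,624
Ending inventory: 248 @ $8 + 43 @ $9 + 315 @ $12 + 20 @ $13 = $6,411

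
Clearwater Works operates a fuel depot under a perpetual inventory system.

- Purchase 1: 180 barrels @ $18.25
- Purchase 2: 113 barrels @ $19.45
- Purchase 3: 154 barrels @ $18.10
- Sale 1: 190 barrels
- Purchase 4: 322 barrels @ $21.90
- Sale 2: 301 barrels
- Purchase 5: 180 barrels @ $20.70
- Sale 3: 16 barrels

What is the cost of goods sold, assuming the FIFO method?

Sale 1 (190) [FIFO — oldest first]: 180 @ $18.25 + 10 @ $19.45 = $3,479.50
Sale 2 (301) [FIFO — oldest first]: 103 @ $19.45 + 154 @ $18.10 + 44 @ $21.90 = $5,754.35
Sale 3 (16) [FIFO — oldest first]: 16 @ $21.90 = $350.40
Total COGS = $3,479.50 + $5,754.35 + $350.40 = $9,584.25
Ending inventory: 262 @ $21.90 + 180 @ $20.70 = $9,463.80
Check: goods available $19,048.05 = COGS $9,584.25 + ending $9,463.80

COGS = $9,584.25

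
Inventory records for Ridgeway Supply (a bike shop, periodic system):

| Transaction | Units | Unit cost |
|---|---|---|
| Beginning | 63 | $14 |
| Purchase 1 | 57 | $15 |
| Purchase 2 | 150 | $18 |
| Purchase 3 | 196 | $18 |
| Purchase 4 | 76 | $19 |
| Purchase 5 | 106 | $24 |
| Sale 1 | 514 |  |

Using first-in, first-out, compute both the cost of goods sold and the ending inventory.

COGS = $8,877; ending inventory = $3,076

Sale 1 (514) [FIFO — oldest first]: 63 @ $14 + 57 @ $15 + 150 @ $18 + 196 @ $18 + 48 @ $19 = $8,877
Ending inventory: 28 @ $19 + 106 @ $24 = $3,076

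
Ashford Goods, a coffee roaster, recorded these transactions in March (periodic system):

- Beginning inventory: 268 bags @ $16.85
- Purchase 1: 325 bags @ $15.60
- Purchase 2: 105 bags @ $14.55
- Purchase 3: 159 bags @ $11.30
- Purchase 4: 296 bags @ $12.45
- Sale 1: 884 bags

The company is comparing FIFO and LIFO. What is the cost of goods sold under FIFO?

COGS = $13,246.40

FIFO COGS: 268 @ $16.85 + 325 @ $15.60 + 105 @ $14.55 + 159 @ $11.30 + 27 @ $12.45 = $13,246.40
LIFO COGS: 296 @ $12.45 + 159 @ $11.30 + 105 @ $14.55 + 324 @ $15.60 = $12,064.05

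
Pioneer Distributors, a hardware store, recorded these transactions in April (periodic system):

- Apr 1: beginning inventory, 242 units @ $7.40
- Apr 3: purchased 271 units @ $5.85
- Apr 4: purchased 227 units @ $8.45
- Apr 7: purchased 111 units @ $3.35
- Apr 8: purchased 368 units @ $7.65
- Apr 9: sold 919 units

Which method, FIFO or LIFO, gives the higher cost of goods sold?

FIFO COGS: 242 @ $7.40 + 271 @ $5.85 + 227 @ $8.45 + 111 @ $3.35 + 68 @ $7.65 = $6,186.35
LIFO COGS: 368 @ $7.65 + 111 @ $3.35 + 227 @ $8.45 + 213 @ $5.85 = $6,351.25

LIFO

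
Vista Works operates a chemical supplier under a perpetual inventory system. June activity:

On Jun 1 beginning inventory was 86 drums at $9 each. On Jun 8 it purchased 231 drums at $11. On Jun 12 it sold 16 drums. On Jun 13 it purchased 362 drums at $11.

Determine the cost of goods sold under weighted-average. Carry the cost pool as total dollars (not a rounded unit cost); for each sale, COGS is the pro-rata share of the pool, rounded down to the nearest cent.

COGS = $167.31

After Jun 1: 86 on hand, pool $774.00 (≈ $9.0000 each)
After Jun 8: 317 on hand, pool $3,315.00 (≈ $10.4574 each)
Jun 12, sell 16: 16/317 × $3,315.00 → $167.31
After Jun 13: 663 on hand, pool $7,129.69 (≈ $10.7537 each)
Ending inventory (cost pool remaining) = $7,129.69
Check: goods available $7,297.00 = COGS $167.31 + ending $7,129.69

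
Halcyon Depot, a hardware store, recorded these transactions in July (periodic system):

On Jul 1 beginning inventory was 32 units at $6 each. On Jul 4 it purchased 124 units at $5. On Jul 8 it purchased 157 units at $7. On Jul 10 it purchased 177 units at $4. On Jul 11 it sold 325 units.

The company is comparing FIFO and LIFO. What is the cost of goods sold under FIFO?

FIFO COGS: 32 @ $6 + 124 @ $5 + 157 @ $7 + 12 @ $4 = $1,959
LIFO COGS: 177 @ $4 + 148 @ $7 = $1,744

COGS = $1,959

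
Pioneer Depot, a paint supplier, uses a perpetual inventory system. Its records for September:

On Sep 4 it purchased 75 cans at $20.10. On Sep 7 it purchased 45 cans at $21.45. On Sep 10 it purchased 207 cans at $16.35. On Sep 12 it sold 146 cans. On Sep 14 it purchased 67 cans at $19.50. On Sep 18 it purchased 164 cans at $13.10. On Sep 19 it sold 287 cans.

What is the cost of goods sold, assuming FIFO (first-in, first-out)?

Sep 12, 146 sold [FIFO — oldest first]: 75 @ $20.10 + 45 @ $21.45 + 26 @ $16.35 = $2,897.85
Sep 19, 287 sold [FIFO — oldest first]: 181 @ $16.35 + 67 @ $19.50 + 39 @ $13.10 = $4,776.75
Total COGS = $2,897.85 + $4,776.75 = $7,674.60
Ending inventory: 125 @ $13.10 = $1,637.50

COGS = $7,674.60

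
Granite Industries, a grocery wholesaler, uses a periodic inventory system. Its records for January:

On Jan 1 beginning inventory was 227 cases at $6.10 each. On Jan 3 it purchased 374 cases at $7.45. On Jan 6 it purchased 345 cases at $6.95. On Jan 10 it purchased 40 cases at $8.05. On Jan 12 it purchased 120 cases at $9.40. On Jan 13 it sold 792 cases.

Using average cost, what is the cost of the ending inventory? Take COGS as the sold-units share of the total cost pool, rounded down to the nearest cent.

Ending inventory = $2,276.58

Jan 13, sell 792: 792/1106 × $8,018.75 → $5,742.17
Ending inventory (cost pool remaining) = $2,276.58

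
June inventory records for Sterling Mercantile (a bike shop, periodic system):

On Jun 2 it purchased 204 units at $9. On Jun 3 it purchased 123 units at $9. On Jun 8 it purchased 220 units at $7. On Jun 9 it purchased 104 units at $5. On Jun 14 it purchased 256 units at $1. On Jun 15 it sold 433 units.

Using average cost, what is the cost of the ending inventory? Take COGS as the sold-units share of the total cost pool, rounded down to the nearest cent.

Jun 15, sell 433: 433/907 × $5,259.00 → $2,510.63
Ending inventory (cost pool remaining) = $2,748.37

Ending inventory = $2,748.37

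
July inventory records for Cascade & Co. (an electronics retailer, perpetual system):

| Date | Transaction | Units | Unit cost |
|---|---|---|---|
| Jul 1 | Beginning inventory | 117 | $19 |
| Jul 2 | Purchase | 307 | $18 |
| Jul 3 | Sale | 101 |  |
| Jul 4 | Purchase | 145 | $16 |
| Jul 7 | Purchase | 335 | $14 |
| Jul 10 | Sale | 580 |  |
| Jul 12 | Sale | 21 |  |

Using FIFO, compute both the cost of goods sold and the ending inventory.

Jul 3, 101 sold [FIFO — oldest first]: 101 @ $19 = $1,919
Jul 10, 580 sold [FIFO — oldest first]: 16 @ $19 + 307 @ $18 + 145 @ $16 + 112 @ $14 = $9,718
Jul 12, 21 sold [FIFO — oldest first]: 21 @ $14 = $294
Total COGS = $1,919 + $9,718 + $294 = $11,931
Ending inventory: 202 @ $14 = $2,828

COGS = $11,931; ending inventory = $2,828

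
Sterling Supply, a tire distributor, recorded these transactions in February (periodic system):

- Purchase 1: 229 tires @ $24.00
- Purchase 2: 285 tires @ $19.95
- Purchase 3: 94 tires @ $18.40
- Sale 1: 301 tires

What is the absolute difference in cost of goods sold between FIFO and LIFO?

FIFO COGS: 229 @ $24.00 + 72 @ $19.95 = $6,932.40
LIFO COGS: 94 @ $18.40 + 207 @ $19.95 = $5,859.25
Difference = |$6,932.40 − $5,859.25| = $1,073.15

$1,073.15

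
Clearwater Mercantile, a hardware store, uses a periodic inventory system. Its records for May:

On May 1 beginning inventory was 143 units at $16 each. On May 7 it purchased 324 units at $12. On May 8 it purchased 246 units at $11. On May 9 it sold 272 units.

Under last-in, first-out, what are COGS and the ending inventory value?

COGS = $3,018; ending inventory = $5,864

May 9, 272 sold [LIFO — newest first]: 246 @ $11 + 26 @ $12 = $3,018
Ending inventory: 143 @ $16 + 298 @ $12 = $5,864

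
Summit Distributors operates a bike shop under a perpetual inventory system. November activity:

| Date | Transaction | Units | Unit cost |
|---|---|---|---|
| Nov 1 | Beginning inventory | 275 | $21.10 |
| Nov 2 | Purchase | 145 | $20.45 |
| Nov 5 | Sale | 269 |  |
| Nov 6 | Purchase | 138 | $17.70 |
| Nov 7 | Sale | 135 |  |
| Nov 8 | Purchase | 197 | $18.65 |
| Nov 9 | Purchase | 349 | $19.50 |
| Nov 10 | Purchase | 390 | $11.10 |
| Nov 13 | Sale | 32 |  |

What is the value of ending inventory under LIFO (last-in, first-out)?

Nov 5, 269 sold [LIFO — newest first]: 145 @ $20.45 + 124 @ $21.10 = $5,581.65
Nov 7, 135 sold [LIFO — newest first]: 135 @ $17.70 = $2,389.50
Nov 13, 32 sold [LIFO — newest first]: 32 @ $11.10 = $355.20
Total COGS = $5,581.65 + $2,389.50 + $355.20 = $8,326.35
Ending inventory: 151 @ $21.10 + 3 @ $17.70 + 197 @ $18.65 + 349 @ $19.50 + 358 @ $11.10 = $17,692.55

Ending inventory = $17,692.55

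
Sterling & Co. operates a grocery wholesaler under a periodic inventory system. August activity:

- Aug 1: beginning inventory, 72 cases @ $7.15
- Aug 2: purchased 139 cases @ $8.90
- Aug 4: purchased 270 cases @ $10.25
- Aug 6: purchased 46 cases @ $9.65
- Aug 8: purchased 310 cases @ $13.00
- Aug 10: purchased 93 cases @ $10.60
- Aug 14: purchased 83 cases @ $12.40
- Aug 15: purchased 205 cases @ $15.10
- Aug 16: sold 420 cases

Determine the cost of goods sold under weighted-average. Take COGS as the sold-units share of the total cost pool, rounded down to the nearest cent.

COGS = $4,863.37

Aug 16, sell 420: 420/1218 × $14,103.80 → $4,863.37
Ending inventory (cost pool remaining) = $9,240.43
Check: goods available $14,103.80 = COGS $4,863.37 + ending $9,240.43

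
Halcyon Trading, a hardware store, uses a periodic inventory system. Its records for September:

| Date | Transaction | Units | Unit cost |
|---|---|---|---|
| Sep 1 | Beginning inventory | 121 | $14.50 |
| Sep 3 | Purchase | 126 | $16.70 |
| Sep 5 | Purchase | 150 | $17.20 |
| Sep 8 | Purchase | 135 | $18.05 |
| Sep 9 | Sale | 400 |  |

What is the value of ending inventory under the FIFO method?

Sep 9, 400 sold [FIFO — oldest first]: 121 @ $14.50 + 126 @ $16.70 + 150 @ $17.20 + 3 @ $18.05 = $6,492.85
Ending inventory: 132 @ $18.05 = $2,382.60

Ending inventory = $2,382.60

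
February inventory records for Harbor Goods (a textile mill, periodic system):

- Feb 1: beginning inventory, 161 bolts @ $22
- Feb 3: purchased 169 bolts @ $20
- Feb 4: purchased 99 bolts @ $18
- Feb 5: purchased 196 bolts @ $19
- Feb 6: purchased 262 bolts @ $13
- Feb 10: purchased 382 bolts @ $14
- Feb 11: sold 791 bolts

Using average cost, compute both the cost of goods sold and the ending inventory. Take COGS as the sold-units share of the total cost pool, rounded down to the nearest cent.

Feb 11, sell 791: 791/1269 × $21,182.00 → $13,203.27
Ending inventory (cost pool remaining) = $7,978.73
Check: goods available $21,182.00 = COGS $13,203.27 + ending $7,978.73

COGS = $13,203.27; ending inventory = $7,978.73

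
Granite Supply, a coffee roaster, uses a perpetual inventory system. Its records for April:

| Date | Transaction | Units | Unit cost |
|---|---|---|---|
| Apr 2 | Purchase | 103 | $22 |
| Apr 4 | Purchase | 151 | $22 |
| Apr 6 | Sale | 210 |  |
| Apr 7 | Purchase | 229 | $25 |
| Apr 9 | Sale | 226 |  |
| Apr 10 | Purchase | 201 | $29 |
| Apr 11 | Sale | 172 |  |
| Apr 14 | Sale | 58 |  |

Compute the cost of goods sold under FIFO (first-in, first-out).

COGS = $16,620

Apr 6, 210 sold [FIFO — oldest first]: 103 @ $22 + 107 @ $22 = $4,620
Apr 9, 226 sold [FIFO — oldest first]: 44 @ $22 + 182 @ $25 = $5,518
Apr 11, 172 sold [FIFO — oldest first]: 47 @ $25 + 125 @ $29 = $4,800
Apr 14, 58 sold [FIFO — oldest first]: 58 @ $29 = $1,682
Total COGS = $4,620 + $5,518 + $4,800 + $1,682 = $16,620
Ending inventory: 18 @ $29 = $522
Check: goods available $17,142 = COGS $16,620 + ending $522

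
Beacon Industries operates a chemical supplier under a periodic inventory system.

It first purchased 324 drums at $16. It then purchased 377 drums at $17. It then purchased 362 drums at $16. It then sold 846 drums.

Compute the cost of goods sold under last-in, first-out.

Sale 1 (846) [LIFO — newest first]: 362 @ $16 + 377 @ $17 + 107 @ $16 = $13,913
Ending inventory: 217 @ $16 = $3,472
Check: goods available $17,385 = COGS $13,913 + ending $3,472

COGS = $13,913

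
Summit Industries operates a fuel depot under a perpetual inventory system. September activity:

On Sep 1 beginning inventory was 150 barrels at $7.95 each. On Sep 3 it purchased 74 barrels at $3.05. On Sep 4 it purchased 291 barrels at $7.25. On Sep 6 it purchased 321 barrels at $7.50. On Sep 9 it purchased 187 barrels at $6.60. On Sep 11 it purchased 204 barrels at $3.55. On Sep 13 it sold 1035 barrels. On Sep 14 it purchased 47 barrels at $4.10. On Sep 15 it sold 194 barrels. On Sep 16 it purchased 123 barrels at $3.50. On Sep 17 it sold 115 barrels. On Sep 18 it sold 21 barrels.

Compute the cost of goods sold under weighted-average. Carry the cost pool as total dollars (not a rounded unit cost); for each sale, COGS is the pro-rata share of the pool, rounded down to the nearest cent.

After Sep 1: 150 on hand, pool $1,192.50 (≈ $7.9500 each)
After Sep 3: 224 on hand, pool $1,418.20 (≈ $6.3312 each)
After Sep 4: 515 on hand, pool $3,527.95 (≈ $6.8504 each)
After Sep 6: 836 on hand, pool $5,935.45 (≈ $7.0998 each)
After Sep 9: 1023 on hand, pool $7,169.65 (≈ $7.0085 each)
After Sep 11: 1227 on hand, pool $7,893.85 (≈ $6.4335 each)
Sep 13, sell 1035: 1035/1227 × $7,893.85 → $6,658.62
After Sep 14: 239 on hand, pool $1,427.93 (≈ $5.9746 each)
Sep 15, sell 194: 194/239 × $1,427.93 → $1,159.07
After Sep 16: 168 on hand, pool $699.36 (≈ $4.1629 each)
Sep 17, sell 115: 115/168 × $699.36 → $478.72
Sep 18, sell 21: 21/53 × $220.64 → $87.42
Total COGS = $6,658.62 + $1,159.07 + $478.72 + $87.42 = $8,383.83
Ending inventory (cost pool remaining) = $133.22
Check: goods available $8,517.05 = COGS $8,383.83 + ending $133.22

COGS = $8,383.83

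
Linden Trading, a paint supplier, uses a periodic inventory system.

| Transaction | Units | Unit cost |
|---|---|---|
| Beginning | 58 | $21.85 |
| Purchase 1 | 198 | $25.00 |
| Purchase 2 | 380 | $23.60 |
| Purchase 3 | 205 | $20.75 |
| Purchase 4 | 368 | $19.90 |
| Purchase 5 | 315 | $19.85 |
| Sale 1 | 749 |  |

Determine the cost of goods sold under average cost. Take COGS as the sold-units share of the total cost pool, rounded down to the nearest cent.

COGS = $16,225.87

Sale 1, sell 749: 749/1524 × $33,015.00 → $16,225.87
Ending inventory (cost pool remaining) = $16,789.13
Check: goods available $33,015.00 = COGS $16,225.87 + ending $16,789.13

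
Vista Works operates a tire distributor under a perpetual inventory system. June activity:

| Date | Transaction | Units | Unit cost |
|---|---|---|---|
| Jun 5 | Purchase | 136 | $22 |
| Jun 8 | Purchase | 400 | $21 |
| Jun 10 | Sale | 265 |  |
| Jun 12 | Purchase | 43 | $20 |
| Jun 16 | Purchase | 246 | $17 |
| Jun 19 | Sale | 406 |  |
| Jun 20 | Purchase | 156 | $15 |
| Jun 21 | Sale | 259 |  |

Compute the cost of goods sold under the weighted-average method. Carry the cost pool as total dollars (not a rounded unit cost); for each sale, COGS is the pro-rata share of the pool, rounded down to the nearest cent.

After Jun 5: 136 on hand, pool $2,992.00 (≈ $22.0000 each)
After Jun 8: 536 on hand, pool $11,392.00 (≈ $21.2537 each)
Jun 10, sell 265: 265/536 × $11,392.00 → $5,632.23
After Jun 12: 314 on hand, pool $6,619.77 (≈ $21.0821 each)
After Jun 16: 560 on hand, pool $10,801.77 (≈ $19.2889 each)
Jun 19, sell 406: 406/560 × $10,801.77 → $7,831.28
After Jun 20: 310 on hand, pool $5,310.49 (≈ $17.1306 each)
Jun 21, sell 259: 259/310 × $5,310.49 → $4,436.82
Total COGS = $5,632.23 + $7,831.28 + $4,436.82 = $17,900.33
Ending inventory (cost pool remaining) = $873.67
Check: goods available $18,774.00 = COGS $17,900.33 + ending $873.67

COGS = $17,900.33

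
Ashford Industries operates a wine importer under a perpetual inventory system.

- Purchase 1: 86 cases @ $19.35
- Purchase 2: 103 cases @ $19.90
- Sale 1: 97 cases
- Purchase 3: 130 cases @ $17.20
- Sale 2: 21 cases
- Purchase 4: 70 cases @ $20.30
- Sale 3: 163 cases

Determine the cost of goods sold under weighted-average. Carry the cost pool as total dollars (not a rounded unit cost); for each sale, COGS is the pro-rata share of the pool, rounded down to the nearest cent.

COGS = $5,345.39

After Purchase 1: 86 on hand, pool $1,664.10 (≈ $19.3500 each)
After Purchase 2: 189 on hand, pool $3,713.80 (≈ $19.6497 each)
Sale 1, sell 97: 97/189 × $3,713.80 → $1,906.02
After Purchase 3: 222 on hand, pool $4,043.78 (≈ $18.2152 each)
Sale 2, sell 21: 21/222 × $4,043.78 → $382.51
After Purchase 4: 271 on hand, pool $5,082.27 (≈ $18.7538 each)
Sale 3, sell 163: 163/271 × $5,082.27 → $3,056.86
Total COGS = $1,906.02 + $382.51 + $3,056.86 = $5,345.39
Ending inventory (cost pool remaining) = $2,025.41
Check: goods available $7,370.80 = COGS $5,345.39 + ending $2,025.41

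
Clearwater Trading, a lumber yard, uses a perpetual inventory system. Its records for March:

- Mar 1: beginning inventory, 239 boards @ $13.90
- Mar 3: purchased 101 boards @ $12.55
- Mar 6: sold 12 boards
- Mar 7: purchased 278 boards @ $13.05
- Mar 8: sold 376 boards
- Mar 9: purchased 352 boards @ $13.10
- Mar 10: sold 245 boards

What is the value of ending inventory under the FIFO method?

Mar 6, 12 sold [FIFO — oldest first]: 12 @ $13.90 = $166.80
Mar 8, 376 sold [FIFO — oldest first]: 227 @ $13.90 + 101 @ $12.55 + 48 @ $13.05 = $5,049.25
Mar 10, 245 sold [FIFO — oldest first]: 230 @ $13.05 + 15 @ $13.10 = $3,198.00
Total COGS = $166.80 + $5,049.25 + $3,198.00 = $8,414.05
Ending inventory: 337 @ $13.10 = $4,414.70
Check: goods available $12,828.75 = COGS $8,414.05 + ending $4,414.70

Ending inventory = $4,414.70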